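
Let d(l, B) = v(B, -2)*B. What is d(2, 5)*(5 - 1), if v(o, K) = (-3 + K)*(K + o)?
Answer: -300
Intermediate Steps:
d(l, B) = B*(10 - 5*B) (d(l, B) = ((-2)² - 3*(-2) - 3*B - 2*B)*B = (4 + 6 - 3*B - 2*B)*B = (10 - 5*B)*B = B*(10 - 5*B))
d(2, 5)*(5 - 1) = (5*5*(2 - 1*5))*(5 - 1) = (5*5*(2 - 5))*4 = (5*5*(-3))*4 = -75*4 = -300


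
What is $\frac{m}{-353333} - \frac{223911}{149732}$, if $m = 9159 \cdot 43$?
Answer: $- \frac{138085147047}{52905256756} \approx -2.61$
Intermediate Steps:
$m = 393837$
$\frac{m}{-353333} - \frac{223911}{149732} = \frac{393837}{-353333} - \frac{223911}{149732} = 393837 \left(- \frac{1}{353333}\right) - \frac{223911}{149732} = - \frac{393837}{353333} - \frac{223911}{149732} = - \frac{138085147047}{52905256756}$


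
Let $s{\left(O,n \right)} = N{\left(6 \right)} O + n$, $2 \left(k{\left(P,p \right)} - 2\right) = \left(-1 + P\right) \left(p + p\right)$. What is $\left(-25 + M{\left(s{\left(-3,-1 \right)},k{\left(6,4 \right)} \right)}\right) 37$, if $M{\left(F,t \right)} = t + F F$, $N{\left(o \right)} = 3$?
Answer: $3589$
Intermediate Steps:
$k{\left(P,p \right)} = 2 + p \left(-1 + P\right)$ ($k{\left(P,p \right)} = 2 + \frac{\left(-1 + P\right) \left(p + p\right)}{2} = 2 + \frac{\left(-1 + P\right) 2 p}{2} = 2 + \frac{2 p \left(-1 + P\right)}{2} = 2 + p \left(-1 + P\right)$)
$s{\left(O,n \right)} = n + 3 O$ ($s{\left(O,n \right)} = 3 O + n = n + 3 O$)
$M{\left(F,t \right)} = t + F^{2}$
$\left(-25 + M{\left(s{\left(-3,-1 \right)},k{\left(6,4 \right)} \right)}\right) 37 = \left(-25 + \left(\left(2 - 4 + 6 \cdot 4\right) + \left(-1 + 3 \left(-3\right)\right)^{2}\right)\right) 37 = \left(-25 + \left(\left(2 - 4 + 24\right) + \left(-1 - 9\right)^{2}\right)\right) 37 = \left(-25 + \left(22 + \left(-10\right)^{2}\right)\right) 37 = \left(-25 + \left(22 + 100\right)\right) 37 = \left(-25 + 122\right) 37 = 97 \cdot 37 = 3589$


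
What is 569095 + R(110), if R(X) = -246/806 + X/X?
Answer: 229345565/403 ≈ 5.6910e+5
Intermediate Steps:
R(X) = 280/403 (R(X) = -246*1/806 + 1 = -123/403 + 1 = 280/403)
569095 + R(110) = 569095 + 280/403 = 229345565/403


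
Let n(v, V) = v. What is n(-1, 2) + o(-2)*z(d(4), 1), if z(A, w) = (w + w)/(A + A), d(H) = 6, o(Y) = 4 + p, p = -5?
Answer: -7/6 ≈ -1.1667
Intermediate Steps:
o(Y) = -1 (o(Y) = 4 - 5 = -1)
z(A, w) = w/A (z(A, w) = (2*w)/((2*A)) = (2*w)*(1/(2*A)) = w/A)
n(-1, 2) + o(-2)*z(d(4), 1) = -1 - 1/6 = -7/6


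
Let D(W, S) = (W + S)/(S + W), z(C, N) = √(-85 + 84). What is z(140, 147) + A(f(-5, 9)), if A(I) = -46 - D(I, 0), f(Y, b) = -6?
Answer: -47 + I ≈ -47.0 + 1.0*I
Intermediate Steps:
z(C, N) = I (z(C, N) = √(-1) = I)
D(W, S) = 1 (D(W, S) = (S + W)/(S + W) = 1)
A(I) = -47 (A(I) = -46 - 1*1 = -46 - 1 = -47)
z(140, 147) + A(f(-5, 9)) = I - 47 = -47 + I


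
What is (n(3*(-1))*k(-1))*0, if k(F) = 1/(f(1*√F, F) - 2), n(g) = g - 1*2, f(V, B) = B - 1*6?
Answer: 0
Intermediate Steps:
f(V, B) = -6 + B (f(V, B) = B - 6 = -6 + B)
n(g) = -2 + g (n(g) = g - 2 = -2 + g)
k(F) = 1/(-8 + F) (k(F) = 1/((-6 + F) - 2) = 1/(-8 + F))
(n(3*(-1))*k(-1))*0 = ((-2 + 3*(-1))/(-8 - 1))*0 = ((-2 - 3)/(-9))*0 = -5*(-⅑)*0 = (5/9)*0 = 0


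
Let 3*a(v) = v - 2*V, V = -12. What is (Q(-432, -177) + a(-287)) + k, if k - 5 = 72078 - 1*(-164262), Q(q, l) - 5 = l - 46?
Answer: 708118/3 ≈ 2.3604e+5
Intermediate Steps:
Q(q, l) = -41 + l (Q(q, l) = 5 + (l - 46) = 5 + (-46 + l) = -41 + l)
k = 236345 (k = 5 + (72078 - 1*(-164262)) = 5 + (72078 + 164262) = 5 + 236340 = 236345)
a(v) = 8 + v/3 (a(v) = (v - 2*(-12))/3 = (v + 24)/3 = (24 + v)/3 = 8 + v/3)
(Q(-432, -177) + a(-287)) + k = ((-41 - 177) + (8 + (⅓)*(-287))) + 236345 = (-218 + (8 - 287/3)) + 236345 = (-218 - 263/3) + 236345 = -917/3 + 236345 = 708118/3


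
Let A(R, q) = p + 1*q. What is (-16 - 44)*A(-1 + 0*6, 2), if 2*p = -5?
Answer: 30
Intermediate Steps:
p = -5/2 (p = (½)*(-5) = -5/2 ≈ -2.5000)
A(R, q) = -5/2 + q (A(R, q) = -5/2 + 1*q = -5/2 + q)
(-16 - 44)*A(-1 + 0*6, 2) = (-16 - 44)*(-5/2 + 2) = -60*(-½) = 30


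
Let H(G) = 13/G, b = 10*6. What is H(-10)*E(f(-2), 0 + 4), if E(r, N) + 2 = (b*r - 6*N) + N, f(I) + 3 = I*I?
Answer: -247/5 ≈ -49.400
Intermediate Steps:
b = 60
f(I) = -3 + I**2 (f(I) = -3 + I*I = -3 + I**2)
E(r, N) = -2 - 5*N + 60*r (E(r, N) = -2 + ((60*r - 6*N) + N) = -2 + ((-6*N + 60*r) + N) = -2 + (-5*N + 60*r) = -2 - 5*N + 60*r)
H(-10)*E(f(-2), 0 + 4) = (13/(-10))*(-2 - 5*(0 + 4) + 60*(-3 + (-2)**2)) = (13*(-1/10))*(-2 - 5*4 + 60*(-3 + 4)) = -13*(-2 - 20 + 60*1)/10 = -13*(-2 - 20 + 60)/10 = -13/10*38 = -247/5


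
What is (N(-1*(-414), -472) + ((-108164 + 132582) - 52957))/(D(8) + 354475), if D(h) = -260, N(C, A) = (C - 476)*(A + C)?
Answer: -24943/354215 ≈ -0.070418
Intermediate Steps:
N(C, A) = (-476 + C)*(A + C)
(N(-1*(-414), -472) + ((-108164 + 132582) - 52957))/(D(8) + 354475) = (((-1*(-414))² - 476*(-472) - (-476)*(-414) - (-472)*(-414)) + ((-108164 + 132582) - 52957))/(-260 + 354475) = ((414² + 224672 - 476*414 - 472*414) + (24418 - 52957))/354215 = ((171396 + 224672 - 197064 - 195408) - 28539)*(1/354215) = (3596 - 28539)*(1/354215) = -24943*1/354215 = -24943/354215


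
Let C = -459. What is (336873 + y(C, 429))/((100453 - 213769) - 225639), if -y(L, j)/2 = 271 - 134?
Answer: -336599/338955 ≈ -0.99305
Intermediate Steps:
y(L, j) = -274 (y(L, j) = -2*(271 - 134) = -2*137 = -274)
(336873 + y(C, 429))/((100453 - 213769) - 225639) = (336873 - 274)/((100453 - 213769) - 225639) = 336599/(-113316 - 225639) = 336599/(-338955) = 336599*(-1/338955) = -336599/338955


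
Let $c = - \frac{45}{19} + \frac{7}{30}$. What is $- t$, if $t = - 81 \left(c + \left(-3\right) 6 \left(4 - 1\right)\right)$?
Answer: $- \frac{863919}{190} \approx -4546.9$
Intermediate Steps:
$c = - \frac{1217}{570}$ ($c = \left(-45\right) \frac{1}{19} + 7 \cdot \frac{1}{30} = - \frac{45}{19} + \frac{7}{30} = - \frac{1217}{570} \approx -2.1351$)
$t = \frac{863919}{190}$ ($t = - 81 \left(- \frac{1217}{570} + \left(-3\right) 6 \left(4 - 1\right)\right) = - 81 \left(- \frac{1217}{570} - 18 \left(4 - 1\right)\right) = - 81 \left(- \frac{1217}{570} - 54\right) = \left(-81\right) \left(- \frac{31997}{570}\right) = \frac{863919}{190} \approx 4546.9$)
$- t = \left(-1\right) \frac{863919}{190} = - \frac{863919}{190}$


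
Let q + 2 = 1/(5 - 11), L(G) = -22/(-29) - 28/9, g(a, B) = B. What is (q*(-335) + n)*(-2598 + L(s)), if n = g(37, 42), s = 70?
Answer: -1563367022/783 ≈ -1.9966e+6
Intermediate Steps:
n = 42
L(G) = -614/261 (L(G) = -22*(-1/29) - 28*1/9 = 22/29 - 28/9 = -614/261)
q = -13/6 (q = -2 + 1/(5 - 11) = -2 + 1/(-6) = -2 - 1/6 = -13/6 ≈ -2.1667)
(q*(-335) + n)*(-2598 + L(s)) = (-13/6*(-335) + 42)*(-2598 - 614/261) = (4355/6 + 42)*(-678692/261) = (4607/6)*(-678692/261) = -1563367022/783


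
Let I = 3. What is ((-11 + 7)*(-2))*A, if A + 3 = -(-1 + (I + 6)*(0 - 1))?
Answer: 56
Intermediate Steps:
A = 7 (A = -3 - (-1 + (3 + 6)*(0 - 1)) = -3 - (-1 + 9*(-1)) = -3 - (-1 - 9) = -3 - 1*(-10) = -3 + 10 = 7)
((-11 + 7)*(-2))*A = ((-11 + 7)*(-2))*7 = -4*(-2)*7 = 8*7 = 56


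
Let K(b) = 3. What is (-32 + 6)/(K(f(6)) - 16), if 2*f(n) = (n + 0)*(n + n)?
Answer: 2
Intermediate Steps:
f(n) = n**2 (f(n) = ((n + 0)*(n + n))/2 = (n*(2*n))/2 = (2*n**2)/2 = n**2)
(-32 + 6)/(K(f(6)) - 16) = (-32 + 6)/(3 - 16) = -26/(-13) = -26*(-1/13) = 2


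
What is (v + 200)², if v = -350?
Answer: 22500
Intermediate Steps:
(v + 200)² = (-350 + 200)² = (-150)² = 22500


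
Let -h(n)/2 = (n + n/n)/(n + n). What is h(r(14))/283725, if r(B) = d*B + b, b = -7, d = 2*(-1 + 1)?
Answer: -2/662025 ≈ -3.0210e-6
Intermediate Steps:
d = 0 (d = 2*0 = 0)
r(B) = -7 (r(B) = 0*B - 7 = 0 - 7 = -7)
h(n) = -(1 + n)/n (h(n) = -2*(n + n/n)/(n + n) = -2*(n + 1)/(2*n) = -2*(1 + n)*1/(2*n) = -(1 + n)/n)
h(r(14))/283725 = ((-1 - 1*(-7))/(-7))/283725 = -(-1 + 7)/7*(1/283725) = -⅐*6*(1/283725) = -6/7*1/283725 = -2/662025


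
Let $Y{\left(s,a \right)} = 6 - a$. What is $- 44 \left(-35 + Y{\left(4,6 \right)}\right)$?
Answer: $1540$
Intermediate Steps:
$- 44 \left(-35 + Y{\left(4,6 \right)}\right) = - 44 \left(-35 + \left(6 - 6\right)\right) = - 44 \left(-35 + 0\right) = \left(-44\right) \left(-35\right) = 1540$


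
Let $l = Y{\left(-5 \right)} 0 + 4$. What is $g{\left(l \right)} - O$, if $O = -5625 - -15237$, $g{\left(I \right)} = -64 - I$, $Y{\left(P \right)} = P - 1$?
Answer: $-9680$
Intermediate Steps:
$Y{\left(P \right)} = -1 + P$ ($Y{\left(P \right)} = P - 1 = -1 + P$)
$l = 4$ ($l = \left(-1 - 5\right) 0 + 4 = \left(-6\right) 0 + 4 = 0 + 4 = 4$)
$O = 9612$ ($O = -5625 + 15237 = 9612$)
$g{\left(l \right)} - O = \left(-64 - 4\right) - 9612 = -68 - 9612 = -9680$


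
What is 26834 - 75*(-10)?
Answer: 27584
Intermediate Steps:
26834 - 75*(-10) = 26834 - 1*(-750) = 26834 + 750 = 27584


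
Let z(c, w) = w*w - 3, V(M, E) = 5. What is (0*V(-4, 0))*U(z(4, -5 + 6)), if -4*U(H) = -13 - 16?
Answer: 0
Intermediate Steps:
z(c, w) = -3 + w² (z(c, w) = w² - 3 = -3 + w²)
U(H) = 29/4 (U(H) = -(-13 - 16)/4 = -¼*(-29) = 29/4)
(0*V(-4, 0))*U(z(4, -5 + 6)) = (0*5)*(29/4) = 0*(29/4) = 0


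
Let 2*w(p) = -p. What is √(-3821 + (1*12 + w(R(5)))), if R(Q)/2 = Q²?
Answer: 3*I*√426 ≈ 61.919*I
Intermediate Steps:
R(Q) = 2*Q²
w(p) = -p/2 (w(p) = (-p)/2 = -p/2)
√(-3821 + (1*12 + w(R(5)))) = √(-3821 + (1*12 - 5²)) = √(-3821 + (12 - 25)) = √(-3821 - 13) = √(-3834) = 3*I*√426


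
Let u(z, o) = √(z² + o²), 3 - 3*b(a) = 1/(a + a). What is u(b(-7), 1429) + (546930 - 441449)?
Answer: 105481 + √3602162173/42 ≈ 1.0691e+5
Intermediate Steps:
b(a) = 1 - 1/(6*a) (b(a) = 1 - 1/(3*(a + a)) = 1 - 1/(2*a)/3 = 1 - 1/(6*a))
u(z, o) = √(o² + z²)
u(b(-7), 1429) + (546930 - 441449) = √(1429² + ((-⅙ - 7)/(-7))²) + (546930 - 441449) = √(2042041 + (-⅐*(-43/6))²) + 105481 = √(2042041 + (43/42)²) + 105481 = √(2042041 + 1849/1764) + 105481 = √(3602162173/1764) + 105481 = √3602162173/42 + 105481 = 105481 + √3602162173/42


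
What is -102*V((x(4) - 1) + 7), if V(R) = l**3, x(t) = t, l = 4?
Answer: -6528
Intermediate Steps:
V(R) = 64 (V(R) = 4**3 = 64)
-102*V((x(4) - 1) + 7) = -102*64 = -6528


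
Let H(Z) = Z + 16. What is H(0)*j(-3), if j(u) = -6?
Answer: -96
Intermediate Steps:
H(Z) = 16 + Z
H(0)*j(-3) = (16 + 0)*(-6) = 16*(-6) = -96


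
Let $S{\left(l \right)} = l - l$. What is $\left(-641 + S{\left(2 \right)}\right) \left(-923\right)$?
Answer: $591643$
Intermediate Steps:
$S{\left(l \right)} = 0$
$\left(-641 + S{\left(2 \right)}\right) \left(-923\right) = \left(-641 + 0\right) \left(-923\right) = \left(-641\right) \left(-923\right) = 591643$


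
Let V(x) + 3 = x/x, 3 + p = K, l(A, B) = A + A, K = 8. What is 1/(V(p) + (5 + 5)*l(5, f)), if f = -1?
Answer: 1/98 ≈ 0.010204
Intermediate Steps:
l(A, B) = 2*A
p = 5 (p = -3 + 8 = 5)
V(x) = -2 (V(x) = -3 + x/x = -3 + 1 = -2)
1/(V(p) + (5 + 5)*l(5, f)) = 1/(-2 + (5 + 5)*(2*5)) = 1/(-2 + 10*10) = 1/(-2 + 100) = 1/98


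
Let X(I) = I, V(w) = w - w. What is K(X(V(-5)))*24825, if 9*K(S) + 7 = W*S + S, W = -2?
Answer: -57925/3 ≈ -19308.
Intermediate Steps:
V(w) = 0
K(S) = -7/9 - S/9 (K(S) = -7/9 + (-2*S + S)/9 = -7/9 + (-S)/9 = -7/9 - S/9)
K(X(V(-5)))*24825 = (-7/9 - 1/9*0)*24825 = (-7/9 + 0)*24825 = -7/9*24825 = -57925/3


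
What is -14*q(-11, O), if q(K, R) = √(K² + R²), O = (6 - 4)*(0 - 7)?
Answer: -14*√317 ≈ -249.26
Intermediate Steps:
O = -14 (O = 2*(-7) = -14)
-14*q(-11, O) = -14*√((-11)² + (-14)²) = -14*√(121 + 196) = -14*√317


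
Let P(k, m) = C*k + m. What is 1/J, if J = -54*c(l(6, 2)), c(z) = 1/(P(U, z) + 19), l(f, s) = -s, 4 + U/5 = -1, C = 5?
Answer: 2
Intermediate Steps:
U = -25 (U = -20 + 5*(-1) = -20 - 5 = -25)
P(k, m) = m + 5*k (P(k, m) = 5*k + m = m + 5*k)
c(z) = 1/(-106 + z) (c(z) = 1/((z + 5*(-25)) + 19) = 1/((z - 125) + 19) = 1/((-125 + z) + 19) = 1/(-106 + z))
J = 1/2 (J = -54/(-106 - 1*2) = -54/(-106 - 2) = -54/(-108) = -54*(-1/108) = 1/2 ≈ 0.50000)
1/J = 1/(1/2) = 2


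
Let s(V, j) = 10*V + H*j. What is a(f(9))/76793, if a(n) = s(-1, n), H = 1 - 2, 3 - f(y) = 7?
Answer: -6/76793 ≈ -7.8132e-5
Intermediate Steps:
f(y) = -4 (f(y) = 3 - 1*7 = 3 - 7 = -4)
H = -1
s(V, j) = -j + 10*V (s(V, j) = 10*V - j = -j + 10*V)
a(n) = -10 - n (a(n) = -n + 10*(-1) = -n - 10 = -10 - n)
a(f(9))/76793 = (-10 - 1*(-4))/76793 = (-10 + 4)*(1/76793) = -6*1/76793 = -6/76793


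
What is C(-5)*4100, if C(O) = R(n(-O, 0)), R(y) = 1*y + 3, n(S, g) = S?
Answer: 32800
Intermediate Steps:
R(y) = 3 + y (R(y) = y + 3 = 3 + y)
C(O) = 3 - O
C(-5)*4100 = (3 - 1*(-5))*4100 = (3 + 5)*4100 = 8*4100 = 32800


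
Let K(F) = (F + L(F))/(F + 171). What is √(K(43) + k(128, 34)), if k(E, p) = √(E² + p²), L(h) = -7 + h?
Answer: √(16906 + 91592*√4385)/214 ≈ 11.524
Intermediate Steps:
K(F) = (-7 + 2*F)/(171 + F) (K(F) = (F + (-7 + F))/(F + 171) = (-7 + 2*F)/(171 + F))
√(K(43) + k(128, 34)) = √((-7 + 2*43)/(171 + 43) + √(128² + 34²)) = √((-7 + 86)/214 + √(16384 + 1156)) = √((1/214)*79 + √17540) = √(79/214 + 2*√4385)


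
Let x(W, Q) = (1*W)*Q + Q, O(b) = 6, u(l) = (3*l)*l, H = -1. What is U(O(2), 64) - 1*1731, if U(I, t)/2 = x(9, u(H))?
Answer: -1671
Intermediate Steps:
u(l) = 3*l**2
x(W, Q) = Q + Q*W (x(W, Q) = W*Q + Q = Q*W + Q = Q + Q*W)
U(I, t) = 60 (U(I, t) = 2*((3*(-1)**2)*(1 + 9)) = 2*((3*1)*10) = 2*(3*10) = 2*30 = 60)
U(O(2), 64) - 1*1731 = 60 - 1*1731 = 60 - 1731 = -1671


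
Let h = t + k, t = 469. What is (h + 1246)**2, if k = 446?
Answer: 4669921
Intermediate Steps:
h = 915 (h = 469 + 446 = 915)
(h + 1246)**2 = (915 + 1246)**2 = 2161**2 = 4669921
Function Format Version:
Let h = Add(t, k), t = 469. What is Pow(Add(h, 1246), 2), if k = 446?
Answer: 4669921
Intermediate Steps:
h = 915 (h = Add(469, 446) = 915)
Pow(Add(h, 1246), 2) = Pow(Add(915, 1246), 2) = Pow(2161, 2) = 4669921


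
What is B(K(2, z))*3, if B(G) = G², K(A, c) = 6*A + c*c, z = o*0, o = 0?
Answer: 432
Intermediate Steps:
z = 0 (z = 0*0 = 0)
K(A, c) = c² + 6*A (K(A, c) = 6*A + c² = c² + 6*A)
B(K(2, z))*3 = (0² + 6*2)²*3 = (0 + 12)²*3 = 12²*3 = 144*3 = 432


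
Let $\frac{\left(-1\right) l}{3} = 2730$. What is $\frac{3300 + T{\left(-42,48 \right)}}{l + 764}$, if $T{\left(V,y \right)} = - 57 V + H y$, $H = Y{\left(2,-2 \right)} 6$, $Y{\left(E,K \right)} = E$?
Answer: $- \frac{3135}{3713} \approx -0.84433$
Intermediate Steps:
$l = -8190$ ($l = \left(-3\right) 2730 = -8190$)
$H = 12$ ($H = 2 \cdot 6 = 12$)
$T{\left(V,y \right)} = - 57 V + 12 y$
$\frac{3300 + T{\left(-42,48 \right)}}{l + 764} = \frac{3300 + \left(\left(-57\right) \left(-42\right) + 12 \cdot 48\right)}{-8190 + 764} = \frac{3300 + \left(2394 + 576\right)}{-7426} = \left(3300 + 2970\right) \left(- \frac{1}{7426}\right) = 6270 \left(- \frac{1}{7426}\right) = - \frac{3135}{3713}$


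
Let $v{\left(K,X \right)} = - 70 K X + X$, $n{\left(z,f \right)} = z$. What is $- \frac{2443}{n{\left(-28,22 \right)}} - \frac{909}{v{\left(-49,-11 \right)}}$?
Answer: $\frac{13175245}{150964} \approx 87.274$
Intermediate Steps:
$v{\left(K,X \right)} = X - 70 K X$ ($v{\left(K,X \right)} = - 70 K X + X = X - 70 K X$)
$- \frac{2443}{n{\left(-28,22 \right)}} - \frac{909}{v{\left(-49,-11 \right)}} = - \frac{2443}{-28} - \frac{909}{\left(-11\right) \left(1 - -3430\right)} = \left(-2443\right) \left(- \frac{1}{28}\right) - \frac{909}{\left(-11\right) \left(1 + 3430\right)} = \frac{349}{4} - \frac{909}{\left(-11\right) 3431} = \frac{349}{4} - \frac{909}{-37741} = \frac{349}{4} - - \frac{909}{37741} = \frac{349}{4} + \frac{909}{37741} = \frac{13175245}{150964}$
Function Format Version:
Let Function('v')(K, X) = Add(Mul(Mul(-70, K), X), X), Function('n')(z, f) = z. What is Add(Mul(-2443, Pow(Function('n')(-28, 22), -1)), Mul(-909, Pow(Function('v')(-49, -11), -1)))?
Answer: Rational(13175245, 150964) ≈ 87.274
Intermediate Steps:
Function('v')(K, X) = Add(X, Mul(-70, K, X)) (Function('v')(K, X) = Add(Mul(-70, K, X), X) = Add(X, Mul(-70, K, X)))
Add(Mul(-2443, Pow(Function('n')(-28, 22), -1)), Mul(-909, Pow(Function('v')(-49, -11), -1))) = Add(Mul(-2443, Pow(-28, -1)), Mul(-909, Pow(Mul(-11, Add(1, Mul(-70, -49))), -1))) = Add(Mul(-2443, Rational(-1, 28)), Mul(-909, Pow(Mul(-11, Add(1, 3430)), -1))) = Add(Rational(349, 4), Mul(-909, Pow(Mul(-11, 3431), -1))) = Add(Rational(349, 4), Mul(-909, Pow(-37741, -1))) = Add(Rational(349, 4), Mul(-909, Rational(-1, 37741))) = Add(Rational(349, 4), Rational(909, 37741)) = Rational(13175245, 150964)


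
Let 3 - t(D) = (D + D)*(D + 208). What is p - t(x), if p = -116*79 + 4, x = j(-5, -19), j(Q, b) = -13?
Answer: -14233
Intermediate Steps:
x = -13
t(D) = 3 - 2*D*(208 + D) (t(D) = 3 - (D + D)*(D + 208) = 3 - 2*D*(208 + D))
p = -9160 (p = -9164 + 4 = -9160)
p - t(x) = -9160 - (3 - 416*(-13) - 2*(-13)²) = -9160 - (3 + 5408 - 2*169) = -9160 - (3 + 5408 - 338) = -9160 - 1*5073 = -9160 - 5073 = -14233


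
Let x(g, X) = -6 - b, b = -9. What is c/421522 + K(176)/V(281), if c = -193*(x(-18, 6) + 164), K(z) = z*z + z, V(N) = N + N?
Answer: 6556569761/118447682 ≈ 55.354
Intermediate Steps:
V(N) = 2*N
K(z) = z + z² (K(z) = z² + z = z + z²)
x(g, X) = 3 (x(g, X) = -6 - 1*(-9) = -6 + 9 = 3)
c = -32231 (c = -193*(3 + 164) = -193*167 = -32231)
c/421522 + K(176)/V(281) = -32231/421522 + (176*(1 + 176))/((2*281)) = -32231*1/421522 + (176*177)/562 = -32231/421522 + 31152*(1/562) = -32231/421522 + 15576/281 = 6556569761/118447682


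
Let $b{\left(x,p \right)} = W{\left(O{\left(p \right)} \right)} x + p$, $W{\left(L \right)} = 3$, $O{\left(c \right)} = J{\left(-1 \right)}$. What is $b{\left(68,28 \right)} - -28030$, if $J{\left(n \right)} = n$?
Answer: $28262$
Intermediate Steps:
$O{\left(c \right)} = -1$
$b{\left(x,p \right)} = p + 3 x$ ($b{\left(x,p \right)} = 3 x + p = p + 3 x$)
$b{\left(68,28 \right)} - -28030 = \left(28 + 3 \cdot 68\right) - -28030 = \left(28 + 204\right) + 28030 = 232 + 28030 = 28262$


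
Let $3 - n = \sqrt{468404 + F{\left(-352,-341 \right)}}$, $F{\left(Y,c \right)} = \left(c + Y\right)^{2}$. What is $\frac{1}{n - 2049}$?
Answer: $- \frac{2046}{3237463} + \frac{\sqrt{948653}}{3237463} \approx -0.00033113$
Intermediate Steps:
$F{\left(Y,c \right)} = \left(Y + c\right)^{2}$
$n = 3 - \sqrt{948653}$ ($n = 3 - \sqrt{468404 + \left(-352 - 341\right)^{2}} = 3 - \sqrt{468404 + \left(-693\right)^{2}} = 3 - \sqrt{468404 + 480249} = 3 - \sqrt{948653} \approx -970.99$)
$\frac{1}{n - 2049} = \frac{1}{\left(3 - \sqrt{948653}\right) - 2049} = \frac{1}{-2046 - \sqrt{948653}}$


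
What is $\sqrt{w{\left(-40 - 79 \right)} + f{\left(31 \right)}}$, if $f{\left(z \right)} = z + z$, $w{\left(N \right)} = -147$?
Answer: $i \sqrt{85} \approx 9.2195 i$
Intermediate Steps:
$f{\left(z \right)} = 2 z$
$\sqrt{w{\left(-40 - 79 \right)} + f{\left(31 \right)}} = \sqrt{-147 + 2 \cdot 31} = \sqrt{-147 + 62} = \sqrt{-85} = i \sqrt{85}$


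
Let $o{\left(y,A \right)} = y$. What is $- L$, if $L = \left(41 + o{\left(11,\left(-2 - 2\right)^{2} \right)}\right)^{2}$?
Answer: $-2704$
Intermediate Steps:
$L = 2704$ ($L = \left(41 + 11\right)^{2} = 52^{2} = 2704$)
$- L = \left(-1\right) 2704 = -2704$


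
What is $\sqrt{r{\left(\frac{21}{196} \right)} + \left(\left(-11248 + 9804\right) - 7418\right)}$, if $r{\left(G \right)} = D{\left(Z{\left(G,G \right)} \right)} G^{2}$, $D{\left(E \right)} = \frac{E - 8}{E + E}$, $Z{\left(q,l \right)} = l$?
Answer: $\frac{9 i \sqrt{343118}}{56} \approx 94.14 i$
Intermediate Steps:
$D{\left(E \right)} = \frac{-8 + E}{2 E}$
$r{\left(G \right)} = \frac{G \left(-8 + G\right)}{2}$ ($r{\left(G \right)} = \frac{-8 + G}{2 G} G^{2} = \frac{G \left(-8 + G\right)}{2}$)
$\sqrt{r{\left(\frac{21}{196} \right)} + \left(\left(-11248 + 9804\right) - 7418\right)} = \sqrt{\frac{\frac{21}{196} \left(-8 + \frac{21}{196}\right)}{2} + \left(\left(-11248 + 9804\right) - 7418\right)} = \sqrt{\frac{21 \cdot \frac{1}{196} \left(-8 + 21 \cdot \frac{1}{196}\right)}{2} - 8862} = \sqrt{\frac{1}{2} \cdot \frac{3}{28} \left(-8 + \frac{3}{28}\right) - 8862} = \sqrt{\frac{1}{2} \cdot \frac{3}{28} \left(- \frac{221}{28}\right) - 8862} = \sqrt{- \frac{663}{1568} - 8862} = \sqrt{- \frac{13896279}{1568}} = \frac{9 i \sqrt{343118}}{56}$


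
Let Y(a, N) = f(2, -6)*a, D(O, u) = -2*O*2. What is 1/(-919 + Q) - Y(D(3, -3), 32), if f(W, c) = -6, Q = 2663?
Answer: -125567/1744 ≈ -71.999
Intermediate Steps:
D(O, u) = -4*O
Y(a, N) = -6*a
1/(-919 + Q) - Y(D(3, -3), 32) = 1/(-919 + 2663) - (-6)*(-4*3) = 1/1744 - (-6)*(-12) = 1/1744 - 1*72 = 1/1744 - 72 = -125567/1744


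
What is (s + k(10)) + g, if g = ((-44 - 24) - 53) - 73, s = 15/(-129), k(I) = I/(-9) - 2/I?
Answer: -378152/1935 ≈ -195.43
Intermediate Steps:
k(I) = -2/I - I/9 (k(I) = I*(-1/9) - 2/I = -I/9 - 2/I = -2/I - I/9)
s = -5/43 (s = 15*(-1/129) = -5/43 ≈ -0.11628)
g = -194 (g = (-68 - 53) - 73 = -121 - 73 = -194)
(s + k(10)) + g = (-5/43 + (-2/10 - 1/9*10)) - 194 = (-5/43 + (-2*1/10 - 10/9)) - 194 = (-5/43 + (-1/5 - 10/9)) - 194 = (-5/43 - 59/45) - 194 = -2762/1935 - 194 = -378152/1935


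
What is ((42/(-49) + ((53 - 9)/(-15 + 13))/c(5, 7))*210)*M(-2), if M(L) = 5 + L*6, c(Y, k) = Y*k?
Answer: 2184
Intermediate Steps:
M(L) = 5 + 6*L
((42/(-49) + ((53 - 9)/(-15 + 13))/c(5, 7))*210)*M(-2) = ((42/(-49) + ((53 - 9)/(-15 + 13))/((5*7)))*210)*(5 + 6*(-2)) = ((42*(-1/49) + (44/(-2))/35)*210)*(5 - 12) = ((-6/7 + (44*(-½))*(1/35))*210)*(-7) = ((-6/7 - 22*1/35)*210)*(-7) = ((-6/7 - 22/35)*210)*(-7) = -52/35*210*(-7) = -312*(-7) = 2184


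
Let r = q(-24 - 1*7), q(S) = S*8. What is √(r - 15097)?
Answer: 3*I*√1705 ≈ 123.88*I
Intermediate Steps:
q(S) = 8*S
r = -248 (r = 8*(-24 - 1*7) = 8*(-24 - 7) = 8*(-31) = -248)
√(r - 15097) = √(-248 - 15097) = √(-15345) = 3*I*√1705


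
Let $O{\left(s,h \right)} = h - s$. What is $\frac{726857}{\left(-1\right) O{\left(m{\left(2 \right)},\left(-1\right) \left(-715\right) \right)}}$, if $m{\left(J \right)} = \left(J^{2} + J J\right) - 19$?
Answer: $- \frac{726857}{726} \approx -1001.2$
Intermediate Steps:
$m{\left(J \right)} = -19 + 2 J^{2}$ ($m{\left(J \right)} = \left(J^{2} + J^{2}\right) - 19 = 2 J^{2} - 19 = -19 + 2 J^{2}$)
$\frac{726857}{\left(-1\right) O{\left(m{\left(2 \right)},\left(-1\right) \left(-715\right) \right)}} = \frac{726857}{\left(-1\right) \left(\left(-1\right) \left(-715\right) - \left(-19 + 2 \cdot 2^{2}\right)\right)} = \frac{726857}{\left(-1\right) \left(715 - \left(-19 + 2 \cdot 4\right)\right)} = \frac{726857}{\left(-1\right) \left(715 - \left(-19 + 8\right)\right)} = \frac{726857}{\left(-1\right) \left(715 - -11\right)} = \frac{726857}{\left(-1\right) \left(715 + 11\right)} = \frac{726857}{\left(-1\right) 726} = \frac{726857}{-726} = 726857 \left(- \frac{1}{726}\right) = - \frac{726857}{726}$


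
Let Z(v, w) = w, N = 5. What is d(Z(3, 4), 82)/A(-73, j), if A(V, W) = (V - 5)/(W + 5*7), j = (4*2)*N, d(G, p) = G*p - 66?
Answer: -3275/13 ≈ -251.92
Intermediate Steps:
d(G, p) = -66 + G*p
j = 40 (j = (4*2)*5 = 8*5 = 40)
A(V, W) = (-5 + V)/(35 + W) (A(V, W) = (-5 + V)/(W + 35) = (-5 + V)/(35 + W))
d(Z(3, 4), 82)/A(-73, j) = (-66 + 4*82)/(((-5 - 73)/(35 + 40))) = (-66 + 328)/((-78/75)) = 262/(((1/75)*(-78))) = 262/(-26/25) = 262*(-25/26) = -3275/13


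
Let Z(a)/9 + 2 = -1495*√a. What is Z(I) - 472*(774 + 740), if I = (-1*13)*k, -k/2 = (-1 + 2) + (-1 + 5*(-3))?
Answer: -714626 - 13455*I*√390 ≈ -7.1463e+5 - 2.6572e+5*I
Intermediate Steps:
k = 30 (k = -2*((-1 + 2) + (-1 + 5*(-3))) = -2*(1 + (-1 - 15)) = -2*(1 - 16) = -2*(-15) = 30)
I = -390 (I = -1*13*30 = -13*30 = -390)
Z(a) = -18 - 13455*√a (Z(a) = -18 + 9*(-1495*√a) = -18 - 13455*√a)
Z(I) - 472*(774 + 740) = (-18 - 13455*I*√390) - 472*(774 + 740) = (-18 - 13455*I*√390) - 472*1514 = (-18 - 13455*I*√390) - 1*714608 = (-18 - 13455*I*√390) - 714608 = -714626 - 13455*I*√390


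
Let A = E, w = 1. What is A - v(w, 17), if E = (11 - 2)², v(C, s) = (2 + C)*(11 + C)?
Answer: 45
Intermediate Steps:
E = 81 (E = 9² = 81)
A = 81
A - v(w, 17) = 81 - (22 + 1² + 13*1) = 81 - (22 + 1 + 13) = 81 - 1*36 = 81 - 36 = 45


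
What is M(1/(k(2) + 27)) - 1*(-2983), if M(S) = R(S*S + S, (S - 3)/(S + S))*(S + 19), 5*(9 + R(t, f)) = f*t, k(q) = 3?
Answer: 757583611/270000 ≈ 2805.9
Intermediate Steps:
R(t, f) = -9 + f*t/5 (R(t, f) = -9 + (f*t)/5 = -9 + f*t/5)
M(S) = (-9 + (-3 + S)*(S + S**2)/(10*S))*(19 + S) (M(S) = (-9 + ((S - 3)/(S + S))*(S*S + S)/5)*(S + 19) = (-9 + ((-3 + S)/((2*S)))*(S**2 + S)/5)*(19 + S) = (-9 + ((-3 + S)*(1/(2*S)))*(S + S**2)/5)*(19 + S) = (-9 + ((-3 + S)/(2*S))*(S + S**2)/5)*(19 + S) = (-9 + (-3 + S)*(S + S**2)/(10*S))*(19 + S))
M(1/(k(2) + 27)) - 1*(-2983) = (-90 + (1 + 1/(3 + 27))*(-3 + 1/(3 + 27)))*(19 + 1/(3 + 27))/10 - 1*(-2983) = (-90 + (1 + 1/30)*(-3 + 1/30))*(19 + 1/30)/10 + 2983 = (1/10)*(-90 + (31/30)*(-89/30))*(571/30) + 2983 = (1/10)*(-90 - 2759/900)*(571/30) + 2983 = (1/10)*(-83759/900)*(571/30) + 2983 = -47826389/270000 + 2983 = 757583611/270000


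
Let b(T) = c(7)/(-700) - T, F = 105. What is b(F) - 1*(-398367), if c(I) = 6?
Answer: 139391697/350 ≈ 3.9826e+5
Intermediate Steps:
b(T) = -3/350 - T (b(T) = 6/(-700) - T = 6*(-1/700) - T = -3/350 - T)
b(F) - 1*(-398367) = (-3/350 - 1*105) - 1*(-398367) = (-3/350 - 105) + 398367 = -36753/350 + 398367 = 139391697/350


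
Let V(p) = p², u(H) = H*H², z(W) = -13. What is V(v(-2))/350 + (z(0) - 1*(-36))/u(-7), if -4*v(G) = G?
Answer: -4551/68600 ≈ -0.066341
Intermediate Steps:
v(G) = -G/4
u(H) = H³
V(v(-2))/350 + (z(0) - 1*(-36))/u(-7) = (-¼*(-2))²/350 + (-13 - 1*(-36))/((-7)³) = (½)²*(1/350) + (-13 + 36)/(-343) = (¼)*(1/350) + 23*(-1/343) = 1/1400 - 23/343 = -4551/68600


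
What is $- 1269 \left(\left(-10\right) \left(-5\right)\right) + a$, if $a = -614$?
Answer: $-64064$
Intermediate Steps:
$- 1269 \left(\left(-10\right) \left(-5\right)\right) + a = - 1269 \left(\left(-10\right) \left(-5\right)\right) - 614 = \left(-1269\right) 50 - 614 = -63450 - 614 = -64064$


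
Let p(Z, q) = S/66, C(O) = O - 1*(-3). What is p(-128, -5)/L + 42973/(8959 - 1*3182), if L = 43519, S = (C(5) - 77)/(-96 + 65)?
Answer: 1275436968005/171461117366 ≈ 7.4386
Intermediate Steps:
C(O) = 3 + O (C(O) = O + 3 = 3 + O)
S = 69/31 (S = ((3 + 5) - 77)/(-96 + 65) = (8 - 77)/(-31) = -69*(-1/31) = 69/31 ≈ 2.2258)
p(Z, q) = 23/682 (p(Z, q) = (69/31)/66 = (69/31)*(1/66) = 23/682)
p(-128, -5)/L + 42973/(8959 - 1*3182) = (23/682)/43519 + 42973/(8959 - 1*3182) = (23/682)*(1/43519) + 42973/(8959 - 3182) = 23/29679958 + 42973/5777 = 1275436968005/171461117366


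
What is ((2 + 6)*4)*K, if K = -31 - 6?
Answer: -1184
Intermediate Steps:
K = -37
((2 + 6)*4)*K = ((2 + 6)*4)*(-37) = (8*4)*(-37) = 32*(-37) = -1184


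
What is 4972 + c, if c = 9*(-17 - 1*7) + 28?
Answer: 4784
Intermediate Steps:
c = -188 (c = 9*(-17 - 7) + 28 = 9*(-24) + 28 = -216 + 28 = -188)
4972 + c = 4972 - 188 = 4784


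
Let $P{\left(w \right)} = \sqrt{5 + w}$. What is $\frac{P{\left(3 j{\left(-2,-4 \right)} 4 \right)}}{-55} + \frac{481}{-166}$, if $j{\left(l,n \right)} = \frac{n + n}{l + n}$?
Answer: $- \frac{481}{166} - \frac{\sqrt{21}}{55} \approx -2.9809$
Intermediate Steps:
$j{\left(l,n \right)} = \frac{2 n}{l + n}$
$\frac{P{\left(3 j{\left(-2,-4 \right)} 4 \right)}}{-55} + \frac{481}{-166} = \frac{\sqrt{5 + 3 \cdot 2 \left(-4\right) \frac{1}{-2 - 4} \cdot 4}}{-55} + \frac{481}{-166} = \sqrt{5 + 3 \cdot 2 \left(-4\right) \frac{1}{-6} \cdot 4} \left(- \frac{1}{55}\right) + 481 \left(- \frac{1}{166}\right) = \sqrt{5 + 3 \cdot 2 \left(-4\right) \left(- \frac{1}{6}\right) 4} \left(- \frac{1}{55}\right) - \frac{481}{166} = \sqrt{5 + 3 \cdot \frac{4}{3} \cdot 4} \left(- \frac{1}{55}\right) - \frac{481}{166} = \sqrt{5 + 4 \cdot 4} \left(- \frac{1}{55}\right) - \frac{481}{166} = \sqrt{5 + 16} \left(- \frac{1}{55}\right) - \frac{481}{166} = \sqrt{21} \left(- \frac{1}{55}\right) - \frac{481}{166} = - \frac{\sqrt{21}}{55} - \frac{481}{166} = - \frac{481}{166} - \frac{\sqrt{21}}{55}$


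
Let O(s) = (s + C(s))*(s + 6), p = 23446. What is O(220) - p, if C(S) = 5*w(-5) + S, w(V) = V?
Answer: 70344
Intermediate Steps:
C(S) = -25 + S (C(S) = 5*(-5) + S = -25 + S)
O(s) = (-25 + 2*s)*(6 + s) (O(s) = (s + (-25 + s))*(s + 6) = (-25 + 2*s)*(6 + s))
O(220) - p = (-150 - 13*220 + 2*220²) - 1*23446 = (-150 - 2860 + 2*48400) - 23446 = (-150 - 2860 + 96800) - 23446 = 93790 - 23446 = 70344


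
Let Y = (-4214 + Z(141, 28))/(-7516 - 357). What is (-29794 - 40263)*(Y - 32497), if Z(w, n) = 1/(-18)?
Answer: 322626776978285/141714 ≈ 2.2766e+9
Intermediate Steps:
Z(w, n) = -1/18
Y = 75853/141714 (Y = (-4214 - 1/18)/(-7516 - 357) = -75853/18/(-7873) = -75853/18*(-1/7873) = 75853/141714 ≈ 0.53525)
(-29794 - 40263)*(Y - 32497) = (-29794 - 40263)*(75853/141714 - 32497) = -70057*(-4605204005/141714) = 322626776978285/141714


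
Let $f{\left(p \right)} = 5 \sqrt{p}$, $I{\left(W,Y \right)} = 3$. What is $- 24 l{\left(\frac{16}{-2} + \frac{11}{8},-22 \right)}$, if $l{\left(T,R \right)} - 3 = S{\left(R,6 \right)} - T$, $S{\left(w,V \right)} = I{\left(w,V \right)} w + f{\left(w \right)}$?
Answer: $1353 - 120 i \sqrt{22} \approx 1353.0 - 562.85 i$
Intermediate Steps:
$S{\left(w,V \right)} = 3 w + 5 \sqrt{w}$
$l{\left(T,R \right)} = 3 - T + 3 R + 5 \sqrt{R}$ ($l{\left(T,R \right)} = 3 - \left(T - 5 \sqrt{R} - 3 R\right) = 3 + \left(- T + 3 R + 5 \sqrt{R}\right) = 3 - T + 3 R + 5 \sqrt{R}$)
$- 24 l{\left(\frac{16}{-2} + \frac{11}{8},-22 \right)} = - 24 \left(3 - \left(\frac{16}{-2} + \frac{11}{8}\right) + 3 \left(-22\right) + 5 \sqrt{-22}\right) = - 24 \left(3 - \left(16 \left(- \frac{1}{2}\right) + 11 \cdot \frac{1}{8}\right) - 66 + 5 i \sqrt{22}\right) = - 24 \left(3 - \left(-8 + \frac{11}{8}\right) - 66 + 5 i \sqrt{22}\right) = - 24 \left(3 - - \frac{53}{8} - 66 + 5 i \sqrt{22}\right) = - 24 \left(3 + \frac{53}{8} - 66 + 5 i \sqrt{22}\right) = - 24 \left(- \frac{451}{8} + 5 i \sqrt{22}\right) = 1353 - 120 i \sqrt{22}$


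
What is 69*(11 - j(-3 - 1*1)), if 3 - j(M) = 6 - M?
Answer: 1242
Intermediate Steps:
j(M) = -3 + M (j(M) = 3 - (6 - M) = 3 + (-6 + M) = -3 + M)
69*(11 - j(-3 - 1*1)) = 69*(11 - (-3 + (-3 - 1*1))) = 69*(11 - (-3 + (-3 - 1))) = 69*(11 - (-3 - 4)) = 69*(11 - 1*(-7)) = 69*(11 + 7) = 69*18 = 1242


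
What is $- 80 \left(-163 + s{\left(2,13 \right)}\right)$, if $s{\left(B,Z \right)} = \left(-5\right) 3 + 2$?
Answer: $14080$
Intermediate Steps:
$s{\left(B,Z \right)} = -13$ ($s{\left(B,Z \right)} = -15 + 2 = -13$)
$- 80 \left(-163 + s{\left(2,13 \right)}\right) = - 80 \left(-163 - 13\right) = \left(-80\right) \left(-176\right) = 14080$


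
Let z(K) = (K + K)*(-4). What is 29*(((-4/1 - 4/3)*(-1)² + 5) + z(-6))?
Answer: 4147/3 ≈ 1382.3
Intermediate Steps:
z(K) = -8*K (z(K) = (2*K)*(-4) = -8*K)
29*(((-4/1 - 4/3)*(-1)² + 5) + z(-6)) = 29*(((-4/1 - 4/3)*(-1)² + 5) - 8*(-6)) = 29*(((-4*1 - 4*⅓)*1 + 5) + 48) = 29*(((-4 - 4/3)*1 + 5) + 48) = 29*((-16/3*1 + 5) + 48) = 29*((-16/3 + 5) + 48) = 29*(-⅓ + 48) = 29*(143/3) = 4147/3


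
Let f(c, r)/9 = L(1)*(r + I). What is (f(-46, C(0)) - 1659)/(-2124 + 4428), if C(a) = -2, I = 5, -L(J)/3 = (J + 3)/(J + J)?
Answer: -607/768 ≈ -0.79036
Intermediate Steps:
L(J) = -3*(3 + J)/(2*J) (L(J) = -3*(J + 3)/(J + J) = -3*(3 + J)/(2*J))
f(c, r) = -270 - 54*r (f(c, r) = 9*(((3/2)*(-3 - 1*1)/1)*(r + 5)) = 9*(((3/2)*1*(-3 - 1))*(5 + r)) = 9*(((3/2)*1*(-4))*(5 + r)) = 9*(-6*(5 + r)) = 9*(-30 - 6*r) = -270 - 54*r)
(f(-46, C(0)) - 1659)/(-2124 + 4428) = ((-270 - 54*(-2)) - 1659)/(-2124 + 4428) = ((-270 + 108) - 1659)/2304 = (-162 - 1659)*(1/2304) = -1821*1/2304 = -607/768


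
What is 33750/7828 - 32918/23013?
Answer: 259503323/90072882 ≈ 2.8810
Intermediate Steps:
33750/7828 - 32918/23013 = 33750*(1/7828) - 32918*1/23013 = 16875/3914 - 32918/23013 = 259503323/90072882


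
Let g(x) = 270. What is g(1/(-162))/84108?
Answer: 45/14018 ≈ 0.0032102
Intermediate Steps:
g(1/(-162))/84108 = 270/84108 = 270*(1/84108) = 45/14018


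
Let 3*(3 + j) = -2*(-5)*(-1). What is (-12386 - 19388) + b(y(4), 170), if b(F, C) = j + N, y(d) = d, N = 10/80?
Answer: -762725/24 ≈ -31780.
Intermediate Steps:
N = ⅛ (N = 10*(1/80) = ⅛ ≈ 0.12500)
j = -19/3 (j = -3 + (-2*(-5)*(-1))/3 = -3 + (10*(-1))/3 = -3 + (⅓)*(-10) = -3 - 10/3 = -19/3 ≈ -6.3333)
b(F, C) = -149/24 (b(F, C) = -19/3 + ⅛ = -149/24)
(-12386 - 19388) + b(y(4), 170) = (-12386 - 19388) - 149/24 = -31774 - 149/24 = -762725/24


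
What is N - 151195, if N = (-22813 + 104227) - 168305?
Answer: -238086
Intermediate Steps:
N = -86891 (N = 81414 - 168305 = -86891)
N - 151195 = -86891 - 151195 = -238086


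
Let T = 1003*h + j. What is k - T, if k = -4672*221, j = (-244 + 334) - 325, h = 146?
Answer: -1178715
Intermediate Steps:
j = -235 (j = 90 - 325 = -235)
T = 146203 (T = 1003*146 - 235 = 146438 - 235 = 146203)
k = -1032512
k - T = -1032512 - 1*146203 = -1032512 - 146203 = -1178715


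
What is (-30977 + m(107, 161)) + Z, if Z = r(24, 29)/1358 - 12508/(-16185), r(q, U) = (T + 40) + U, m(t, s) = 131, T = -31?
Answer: -338976863843/10989615 ≈ -30845.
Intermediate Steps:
r(q, U) = 9 + U (r(q, U) = (-31 + 40) + U = 9 + U)
Z = 8800447/10989615 (Z = (9 + 29)/1358 - 12508/(-16185) = 38*(1/1358) - 12508*(-1/16185) = 19/679 + 12508/16185 = 8800447/10989615 ≈ 0.80080)
(-30977 + m(107, 161)) + Z = (-30977 + 131) + 8800447/10989615 = -30846 + 8800447/10989615 = -338976863843/10989615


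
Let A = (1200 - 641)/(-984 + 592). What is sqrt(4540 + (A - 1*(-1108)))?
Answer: sqrt(4426914)/28 ≈ 75.144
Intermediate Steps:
A = -559/392 (A = 559/(-392) = 559*(-1/392) = -559/392 ≈ -1.4260)
sqrt(4540 + (A - 1*(-1108))) = sqrt(4540 + (-559/392 - 1*(-1108))) = sqrt(4540 + (-559/392 + 1108)) = sqrt(4540 + 433777/392) = sqrt(2213457/392) = sqrt(4426914)/28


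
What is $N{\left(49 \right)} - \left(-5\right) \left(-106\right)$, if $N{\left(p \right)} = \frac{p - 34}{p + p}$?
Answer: $- \frac{51925}{98} \approx -529.85$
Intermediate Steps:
$N{\left(p \right)} = \frac{-34 + p}{2 p}$
$N{\left(49 \right)} - \left(-5\right) \left(-106\right) = \frac{-34 + 49}{2 \cdot 49} - \left(-5\right) \left(-106\right) = \frac{1}{2} \cdot \frac{1}{49} \cdot 15 - 530 = \frac{15}{98} - 530 = - \frac{51925}{98}$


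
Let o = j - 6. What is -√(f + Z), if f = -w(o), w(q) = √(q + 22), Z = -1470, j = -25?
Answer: -√(-1470 - 3*I) ≈ -0.039123 + 38.341*I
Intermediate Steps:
o = -31 (o = -25 - 6 = -31)
w(q) = √(22 + q)
f = -3*I (f = -√(22 - 31) = -√(-9) = -3*I ≈ -3.0*I)
-√(f + Z) = -√(-3*I - 1470) = -√(-1470 - 3*I)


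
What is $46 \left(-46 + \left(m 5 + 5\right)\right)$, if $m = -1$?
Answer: $-2116$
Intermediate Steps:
$46 \left(-46 + \left(m 5 + 5\right)\right) = 46 \left(-46 + \left(\left(-1\right) 5 + 5\right)\right) = 46 \left(-46 + \left(-5 + 5\right)\right) = 46 \left(-46 + 0\right) = 46 \left(-46\right) = -2116$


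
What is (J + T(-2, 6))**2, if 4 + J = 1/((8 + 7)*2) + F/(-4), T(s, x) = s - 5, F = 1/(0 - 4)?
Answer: 6848689/57600 ≈ 118.90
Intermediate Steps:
F = -1/4 (F = 1/(-4) = -1/4 ≈ -0.25000)
T(s, x) = -5 + s
J = -937/240 (J = -4 + (1/((8 + 7)*2) - 1/4/(-4)) = -4 + ((1/2)/15 - 1/4*(-1/4)) = -4 + ((1/15)*(1/2) + 1/16) = -4 + (1/30 + 1/16) = -4 + 23/240 = -937/240 ≈ -3.9042)
(J + T(-2, 6))**2 = (-937/240 + (-5 - 2))**2 = (-937/240 - 7)**2 = (-2617/240)**2 = 6848689/57600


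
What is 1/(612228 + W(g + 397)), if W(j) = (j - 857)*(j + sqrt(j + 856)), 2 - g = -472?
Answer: 312211/194951247796 - 7*sqrt(1727)/194951247796 ≈ 1.6000e-6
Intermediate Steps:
g = 474 (g = 2 - 1*(-472) = 2 + 472 = 474)
W(j) = (-857 + j)*(j + sqrt(856 + j))
1/(612228 + W(g + 397)) = 1/(612228 + ((474 + 397)**2 - 857*(474 + 397) - 857*sqrt(856 + (474 + 397)) + (474 + 397)*sqrt(856 + (474 + 397)))) = 1/(612228 + (871**2 - 857*871 - 857*sqrt(856 + 871) + 871*sqrt(856 + 871))) = 1/(612228 + (758641 - 746447 - 857*sqrt(1727) + 871*sqrt(1727))) = 1/(612228 + (12194 + 14*sqrt(1727))) = 1/(624422 + 14*sqrt(1727))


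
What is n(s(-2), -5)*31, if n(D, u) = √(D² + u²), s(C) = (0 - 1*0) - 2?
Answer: 31*√29 ≈ 166.94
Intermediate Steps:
s(C) = -2 (s(C) = (0 + 0) - 2 = 0 - 2 = -2)
n(s(-2), -5)*31 = √((-2)² + (-5)²)*31 = √(4 + 25)*31 = √29*31 = 31*√29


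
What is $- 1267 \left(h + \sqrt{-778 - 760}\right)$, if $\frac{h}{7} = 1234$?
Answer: $-10944346 - 1267 i \sqrt{1538} \approx -1.0944 \cdot 10^{7} - 49688.0 i$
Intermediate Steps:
$h = 8638$ ($h = 7 \cdot 1234 = 8638$)
$- 1267 \left(h + \sqrt{-778 - 760}\right) = - 1267 \left(8638 + \sqrt{-778 - 760}\right) = - 1267 \left(8638 + \sqrt{-1538}\right) = - 1267 \left(8638 + i \sqrt{1538}\right) = -10944346 - 1267 i \sqrt{1538}$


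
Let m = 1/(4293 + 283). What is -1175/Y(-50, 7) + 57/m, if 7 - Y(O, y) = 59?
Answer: 13564439/52 ≈ 2.6085e+5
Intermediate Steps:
Y(O, y) = -52 (Y(O, y) = 7 - 1*59 = 7 - 59 = -52)
m = 1/4576 ≈ 0.00021853
-1175/Y(-50, 7) + 57/m = -1175/(-52) + 57/(1/4576) = -1175*(-1/52) + 57*4576 = 1175/52 + 260832 = 13564439/52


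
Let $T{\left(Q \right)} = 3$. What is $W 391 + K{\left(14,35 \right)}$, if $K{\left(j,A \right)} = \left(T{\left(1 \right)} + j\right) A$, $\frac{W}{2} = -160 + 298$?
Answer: $108511$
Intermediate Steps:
$W = 276$ ($W = 2 \left(-160 + 298\right) = 2 \cdot 138 = 276$)
$K{\left(j,A \right)} = A \left(3 + j\right)$ ($K{\left(j,A \right)} = \left(3 + j\right) A = A \left(3 + j\right)$)
$W 391 + K{\left(14,35 \right)} = 276 \cdot 391 + 35 \left(3 + 14\right) = 107916 + 35 \cdot 17 = 107916 + 595 = 108511$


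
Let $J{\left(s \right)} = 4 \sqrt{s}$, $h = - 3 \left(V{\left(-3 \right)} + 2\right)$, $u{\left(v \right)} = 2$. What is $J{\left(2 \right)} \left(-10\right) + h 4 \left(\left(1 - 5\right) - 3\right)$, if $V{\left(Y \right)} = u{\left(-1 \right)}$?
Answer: $336 - 40 \sqrt{2} \approx 279.43$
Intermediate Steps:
$V{\left(Y \right)} = 2$
$h = -12$ ($h = - 3 \left(2 + 2\right) = \left(-3\right) 4 = -12$)
$J{\left(2 \right)} \left(-10\right) + h 4 \left(\left(1 - 5\right) - 3\right) = 4 \sqrt{2} \left(-10\right) - 12 \cdot 4 \left(\left(1 - 5\right) - 3\right) = - 40 \sqrt{2} - 12 \cdot 4 \left(-4 - 3\right) = - 40 \sqrt{2} - 12 \cdot 4 \left(-7\right) = - 40 \sqrt{2} - -336 = - 40 \sqrt{2} + 336 = 336 - 40 \sqrt{2}$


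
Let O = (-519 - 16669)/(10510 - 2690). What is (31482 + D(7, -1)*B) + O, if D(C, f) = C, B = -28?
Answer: 61159833/1955 ≈ 31284.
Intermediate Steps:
O = -4297/1955 (O = -17188/7820 = -17188*1/7820 = -4297/1955 ≈ -2.1980)
(31482 + D(7, -1)*B) + O = (31482 + 7*(-28)) - 4297/1955 = (31482 - 196) - 4297/1955 = 31286 - 4297/1955 = 61159833/1955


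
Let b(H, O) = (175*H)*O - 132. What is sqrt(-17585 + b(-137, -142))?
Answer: 7*sqrt(69117) ≈ 1840.3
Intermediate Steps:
b(H, O) = -132 + 175*H*O (b(H, O) = 175*H*O - 132 = -132 + 175*H*O)
sqrt(-17585 + b(-137, -142)) = sqrt(-17585 + (-132 + 175*(-137)*(-142))) = sqrt(-17585 + (-132 + 3404450)) = sqrt(-17585 + 3404318) = sqrt(3386733) = 7*sqrt(69117)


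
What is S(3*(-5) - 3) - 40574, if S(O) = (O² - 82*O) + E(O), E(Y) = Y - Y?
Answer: -38774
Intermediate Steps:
E(Y) = 0
S(O) = O² - 82*O (S(O) = (O² - 82*O) + 0 = O² - 82*O)
S(3*(-5) - 3) - 40574 = (3*(-5) - 3)*(-82 + (3*(-5) - 3)) - 40574 = (-15 - 3)*(-82 + (-15 - 3)) - 40574 = -18*(-82 - 18) - 40574 = -18*(-100) - 40574 = 1800 - 40574 = -38774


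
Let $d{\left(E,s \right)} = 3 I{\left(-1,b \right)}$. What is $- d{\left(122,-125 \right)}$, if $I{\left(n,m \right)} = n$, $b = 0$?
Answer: $3$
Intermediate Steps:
$d{\left(E,s \right)} = -3$ ($d{\left(E,s \right)} = 3 \left(-1\right) = -3$)
$- d{\left(122,-125 \right)} = \left(-1\right) \left(-3\right) = 3$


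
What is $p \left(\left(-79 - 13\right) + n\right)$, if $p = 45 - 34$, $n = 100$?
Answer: $88$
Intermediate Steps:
$p = 11$
$p \left(\left(-79 - 13\right) + n\right) = 11 \left(\left(-79 - 13\right) + 100\right) = 11 \left(-92 + 100\right) = 11 \cdot 8 = 88$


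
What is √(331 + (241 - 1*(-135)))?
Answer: √707 ≈ 26.589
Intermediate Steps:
√(331 + (241 - 1*(-135))) = √(331 + (241 + 135)) = √(331 + 376) = √707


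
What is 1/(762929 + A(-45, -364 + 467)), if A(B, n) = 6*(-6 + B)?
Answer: 1/762623 ≈ 1.3113e-6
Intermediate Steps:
A(B, n) = -36 + 6*B
1/(762929 + A(-45, -364 + 467)) = 1/(762929 + (-36 + 6*(-45))) = 1/(762929 + (-36 - 270)) = 1/(762929 - 306) = 1/762623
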